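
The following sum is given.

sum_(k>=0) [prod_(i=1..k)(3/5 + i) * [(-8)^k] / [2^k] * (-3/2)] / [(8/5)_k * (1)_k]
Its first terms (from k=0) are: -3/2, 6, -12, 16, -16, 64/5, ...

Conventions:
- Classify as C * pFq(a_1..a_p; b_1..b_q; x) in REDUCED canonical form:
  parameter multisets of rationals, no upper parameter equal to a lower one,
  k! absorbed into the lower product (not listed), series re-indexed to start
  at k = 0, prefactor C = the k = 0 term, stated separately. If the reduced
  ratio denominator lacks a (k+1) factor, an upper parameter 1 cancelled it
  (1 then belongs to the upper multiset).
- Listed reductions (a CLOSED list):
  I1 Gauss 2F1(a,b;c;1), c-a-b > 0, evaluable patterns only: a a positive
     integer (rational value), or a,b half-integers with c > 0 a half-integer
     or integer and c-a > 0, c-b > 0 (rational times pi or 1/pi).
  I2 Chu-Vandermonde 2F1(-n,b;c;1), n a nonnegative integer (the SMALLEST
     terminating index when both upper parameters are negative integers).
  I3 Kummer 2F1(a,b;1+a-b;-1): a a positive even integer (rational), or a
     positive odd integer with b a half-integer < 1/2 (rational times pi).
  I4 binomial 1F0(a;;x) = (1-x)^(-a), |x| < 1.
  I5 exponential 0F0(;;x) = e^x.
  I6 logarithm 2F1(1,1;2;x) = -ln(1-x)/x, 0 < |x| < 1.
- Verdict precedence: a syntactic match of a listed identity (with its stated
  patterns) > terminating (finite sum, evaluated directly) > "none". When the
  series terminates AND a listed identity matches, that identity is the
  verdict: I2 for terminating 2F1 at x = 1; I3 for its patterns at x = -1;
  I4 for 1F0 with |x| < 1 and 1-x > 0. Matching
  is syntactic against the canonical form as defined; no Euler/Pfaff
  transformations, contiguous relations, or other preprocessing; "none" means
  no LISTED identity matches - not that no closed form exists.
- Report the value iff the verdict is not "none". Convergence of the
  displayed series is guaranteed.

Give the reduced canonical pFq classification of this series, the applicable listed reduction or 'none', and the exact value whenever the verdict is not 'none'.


This is -3/2 * 0F0(-; -; -4) in reduced canonical form. Verdict (x = -4): exponential (I5) applies (the 0F0 exponential series at x = -4). Sum: (-3/2) * e^(-4).

Key step: from the first term -3/2: the parameter 8/5 appears in both the upper and lower lists and cancels.
Step ratio: r(k) = (-4) * 1 / [(k+1)] - rational in k. x = (-4); t_0 = -3/2; negate the roots.


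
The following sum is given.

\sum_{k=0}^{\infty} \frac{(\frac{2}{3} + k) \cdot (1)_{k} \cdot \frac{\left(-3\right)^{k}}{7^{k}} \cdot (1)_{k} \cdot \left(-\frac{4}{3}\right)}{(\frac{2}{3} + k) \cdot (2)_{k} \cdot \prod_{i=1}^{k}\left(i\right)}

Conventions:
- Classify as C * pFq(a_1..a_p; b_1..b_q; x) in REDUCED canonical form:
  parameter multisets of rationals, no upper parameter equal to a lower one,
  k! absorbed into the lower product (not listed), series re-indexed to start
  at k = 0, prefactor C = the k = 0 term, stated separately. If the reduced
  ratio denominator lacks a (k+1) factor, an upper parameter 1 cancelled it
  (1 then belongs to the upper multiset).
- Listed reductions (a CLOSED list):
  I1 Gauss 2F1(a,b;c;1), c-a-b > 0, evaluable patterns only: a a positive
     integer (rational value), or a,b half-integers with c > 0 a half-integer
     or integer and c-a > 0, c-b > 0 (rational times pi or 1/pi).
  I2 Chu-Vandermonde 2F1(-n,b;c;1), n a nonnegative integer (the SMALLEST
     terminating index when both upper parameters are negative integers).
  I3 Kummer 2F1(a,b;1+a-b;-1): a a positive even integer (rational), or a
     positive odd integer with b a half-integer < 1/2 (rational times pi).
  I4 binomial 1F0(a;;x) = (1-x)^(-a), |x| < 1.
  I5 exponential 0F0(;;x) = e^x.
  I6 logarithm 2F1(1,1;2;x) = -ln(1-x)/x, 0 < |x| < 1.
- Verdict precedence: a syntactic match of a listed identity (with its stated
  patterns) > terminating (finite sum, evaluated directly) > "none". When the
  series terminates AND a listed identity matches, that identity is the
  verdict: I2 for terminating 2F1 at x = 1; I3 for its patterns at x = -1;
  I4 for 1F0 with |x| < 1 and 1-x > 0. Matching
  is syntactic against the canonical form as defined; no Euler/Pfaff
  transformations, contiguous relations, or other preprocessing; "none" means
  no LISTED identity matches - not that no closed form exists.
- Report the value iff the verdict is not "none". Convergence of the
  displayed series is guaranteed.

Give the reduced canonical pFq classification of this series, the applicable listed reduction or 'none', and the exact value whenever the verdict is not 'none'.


This is -\frac{4}{3} * 2F1(1, 1; 2; -\frac{3}{7}) in reduced canonical form. Verdict: this is logarithm (I6) (the logarithm: parameters (1,1;2), x = -\frac{3}{7}). Its exact value is \left(-\frac{28}{9}\right) \cdot \ln\left(\frac{10}{7}\right).

First insight: t_0 = -\frac{4}{3} here, and the two geometric factors (C = -4/3) combine into one argument.
Term ratio: r(k) = -\frac{3}{7} * (k+1) (k+1) / [(k+2) (k+1)] ; factor over Q: parameters, x = -\frac{3}{7}, and C = -\frac{4}{3}.


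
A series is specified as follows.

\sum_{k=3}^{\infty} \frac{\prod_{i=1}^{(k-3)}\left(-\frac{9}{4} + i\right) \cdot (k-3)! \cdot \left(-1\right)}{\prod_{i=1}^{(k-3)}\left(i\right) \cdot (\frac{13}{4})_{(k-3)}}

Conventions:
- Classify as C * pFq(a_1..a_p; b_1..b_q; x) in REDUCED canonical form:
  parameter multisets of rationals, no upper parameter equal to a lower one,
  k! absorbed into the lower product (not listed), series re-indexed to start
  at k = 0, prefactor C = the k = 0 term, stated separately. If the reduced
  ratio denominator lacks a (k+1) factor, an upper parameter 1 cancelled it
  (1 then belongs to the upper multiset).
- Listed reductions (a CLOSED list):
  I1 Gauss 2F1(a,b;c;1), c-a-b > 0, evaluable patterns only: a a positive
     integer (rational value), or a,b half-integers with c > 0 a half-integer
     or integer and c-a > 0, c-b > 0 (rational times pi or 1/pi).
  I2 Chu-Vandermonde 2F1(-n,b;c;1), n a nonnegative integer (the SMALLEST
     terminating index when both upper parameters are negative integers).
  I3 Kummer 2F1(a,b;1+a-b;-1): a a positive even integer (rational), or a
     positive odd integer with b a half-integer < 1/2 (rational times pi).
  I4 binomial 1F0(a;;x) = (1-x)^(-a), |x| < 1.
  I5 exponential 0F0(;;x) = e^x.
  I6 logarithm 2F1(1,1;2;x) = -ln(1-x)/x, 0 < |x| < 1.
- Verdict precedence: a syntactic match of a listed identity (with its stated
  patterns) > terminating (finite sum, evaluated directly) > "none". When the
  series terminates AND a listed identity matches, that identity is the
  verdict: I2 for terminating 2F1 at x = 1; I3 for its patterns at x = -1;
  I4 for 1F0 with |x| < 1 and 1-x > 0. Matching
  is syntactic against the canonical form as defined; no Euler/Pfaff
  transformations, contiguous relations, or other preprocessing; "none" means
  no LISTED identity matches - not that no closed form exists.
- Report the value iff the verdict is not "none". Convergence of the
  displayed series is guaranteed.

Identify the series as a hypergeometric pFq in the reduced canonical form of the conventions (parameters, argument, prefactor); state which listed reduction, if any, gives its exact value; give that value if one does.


Classification (C = -1): 2F1 with upper {-\frac{5}{4}, 1}, lower {\frac{13}{4}}, argument x = 1. Verdict: the Gauss summation I1 applies (x = 1: the Gamma ratio telescopes since c-a-b = 7/2 > 0 and a = 1 in Z>0). Hence: -\frac{9}{14}.

Key step: t_0 = -1 here, and the factorial ratio (prefactor -1) (k+a-1)!/(a-1)! is a rising factorial (a)_k.
Step ratio: r(k) = 1 * (k-\frac{5}{4}) (k+1) / [(k+\frac{13}{4}) (k+1)] - rational; roots negated = parameters, x = 1, C = -1.


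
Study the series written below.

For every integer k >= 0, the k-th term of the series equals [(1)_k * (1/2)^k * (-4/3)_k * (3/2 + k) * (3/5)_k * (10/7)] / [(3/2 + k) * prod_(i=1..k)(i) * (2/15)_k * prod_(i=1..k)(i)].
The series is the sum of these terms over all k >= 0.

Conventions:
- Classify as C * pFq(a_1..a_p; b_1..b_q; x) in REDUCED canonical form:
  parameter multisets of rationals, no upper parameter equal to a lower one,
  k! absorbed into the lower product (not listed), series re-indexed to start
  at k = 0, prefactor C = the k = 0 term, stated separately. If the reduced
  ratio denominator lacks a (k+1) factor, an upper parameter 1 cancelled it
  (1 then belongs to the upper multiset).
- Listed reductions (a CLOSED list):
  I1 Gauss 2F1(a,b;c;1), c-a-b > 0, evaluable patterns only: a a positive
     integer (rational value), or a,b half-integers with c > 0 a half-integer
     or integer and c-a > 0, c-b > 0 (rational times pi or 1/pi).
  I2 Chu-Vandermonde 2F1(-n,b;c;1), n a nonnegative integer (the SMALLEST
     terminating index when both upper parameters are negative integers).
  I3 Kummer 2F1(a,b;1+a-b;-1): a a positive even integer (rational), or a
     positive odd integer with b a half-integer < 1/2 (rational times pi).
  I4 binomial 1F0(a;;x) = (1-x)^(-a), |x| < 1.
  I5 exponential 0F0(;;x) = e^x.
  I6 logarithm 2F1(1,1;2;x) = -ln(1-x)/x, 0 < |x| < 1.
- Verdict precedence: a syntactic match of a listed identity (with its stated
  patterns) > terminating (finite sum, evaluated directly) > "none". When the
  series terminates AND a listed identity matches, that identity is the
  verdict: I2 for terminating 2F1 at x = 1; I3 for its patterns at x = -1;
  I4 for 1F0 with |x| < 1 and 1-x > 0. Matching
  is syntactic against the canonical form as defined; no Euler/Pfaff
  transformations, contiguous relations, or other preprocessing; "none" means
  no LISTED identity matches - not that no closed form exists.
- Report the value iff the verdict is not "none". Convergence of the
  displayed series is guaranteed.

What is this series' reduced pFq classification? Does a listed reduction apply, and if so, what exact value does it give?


Key step: t_0 = 10/7 here, and the parameter 1 appears in both the upper and lower lists and cancels (alongside the other common factor).
Consecutive-term ratio: r(k) = (1/2) * (k-4/3) (k+3/5) / [(k+2/15) (k+1)] - rational in k. x = (1/2); t_0 = 10/7; negate the roots.

Canonical form: C = 10/7 times 2F1 with upper {-4/3, 3/5}, lower {2/15}, x = 1/2. Verdict: none - this 2F1 at x = 1/2 matches no listed pattern, and upper {-4/3, 3/5} holds no stopper.


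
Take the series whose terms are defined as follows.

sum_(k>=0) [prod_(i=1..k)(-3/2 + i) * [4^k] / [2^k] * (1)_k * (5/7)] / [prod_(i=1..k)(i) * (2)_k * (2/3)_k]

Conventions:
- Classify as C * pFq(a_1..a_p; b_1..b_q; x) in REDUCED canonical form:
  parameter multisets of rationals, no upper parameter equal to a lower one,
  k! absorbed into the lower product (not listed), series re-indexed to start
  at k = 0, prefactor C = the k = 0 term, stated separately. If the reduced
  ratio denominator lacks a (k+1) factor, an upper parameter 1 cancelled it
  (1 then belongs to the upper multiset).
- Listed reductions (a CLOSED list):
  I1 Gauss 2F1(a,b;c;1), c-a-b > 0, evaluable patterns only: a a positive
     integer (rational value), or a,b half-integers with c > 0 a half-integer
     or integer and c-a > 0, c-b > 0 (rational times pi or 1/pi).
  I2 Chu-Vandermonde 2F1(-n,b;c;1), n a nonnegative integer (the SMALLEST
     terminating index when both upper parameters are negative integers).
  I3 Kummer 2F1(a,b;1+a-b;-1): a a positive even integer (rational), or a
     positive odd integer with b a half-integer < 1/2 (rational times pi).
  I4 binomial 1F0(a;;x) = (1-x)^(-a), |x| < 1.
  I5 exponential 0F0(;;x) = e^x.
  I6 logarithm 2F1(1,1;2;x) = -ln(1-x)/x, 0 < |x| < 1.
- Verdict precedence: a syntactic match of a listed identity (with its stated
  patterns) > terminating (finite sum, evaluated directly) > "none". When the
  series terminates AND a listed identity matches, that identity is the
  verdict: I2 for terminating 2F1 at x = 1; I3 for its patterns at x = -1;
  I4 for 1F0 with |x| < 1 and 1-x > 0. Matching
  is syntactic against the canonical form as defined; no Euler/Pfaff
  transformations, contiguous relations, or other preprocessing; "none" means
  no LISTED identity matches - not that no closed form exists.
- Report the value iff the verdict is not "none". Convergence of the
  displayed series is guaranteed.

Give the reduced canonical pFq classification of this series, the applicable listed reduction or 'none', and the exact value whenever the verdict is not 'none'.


Canonical form: C = 5/7 times 2F2 with upper {-1/2, 1}, lower {2/3, 2}, x = 2. Verdict: none. A 2F2 with upper {-1/2, 1} fits none of I1-I6 at x = 2; the sum runs forever.

The tell: t_0 being 5/7, the product of the first k integers (C = 5/7) is k!.
Consecutive-term ratio: r(k) = 2 * (k-1/2) (k+1) / [(k+2/3) (k+2) (k+1)] ; factor over Q: parameters, x = 2, and C = 5/7.


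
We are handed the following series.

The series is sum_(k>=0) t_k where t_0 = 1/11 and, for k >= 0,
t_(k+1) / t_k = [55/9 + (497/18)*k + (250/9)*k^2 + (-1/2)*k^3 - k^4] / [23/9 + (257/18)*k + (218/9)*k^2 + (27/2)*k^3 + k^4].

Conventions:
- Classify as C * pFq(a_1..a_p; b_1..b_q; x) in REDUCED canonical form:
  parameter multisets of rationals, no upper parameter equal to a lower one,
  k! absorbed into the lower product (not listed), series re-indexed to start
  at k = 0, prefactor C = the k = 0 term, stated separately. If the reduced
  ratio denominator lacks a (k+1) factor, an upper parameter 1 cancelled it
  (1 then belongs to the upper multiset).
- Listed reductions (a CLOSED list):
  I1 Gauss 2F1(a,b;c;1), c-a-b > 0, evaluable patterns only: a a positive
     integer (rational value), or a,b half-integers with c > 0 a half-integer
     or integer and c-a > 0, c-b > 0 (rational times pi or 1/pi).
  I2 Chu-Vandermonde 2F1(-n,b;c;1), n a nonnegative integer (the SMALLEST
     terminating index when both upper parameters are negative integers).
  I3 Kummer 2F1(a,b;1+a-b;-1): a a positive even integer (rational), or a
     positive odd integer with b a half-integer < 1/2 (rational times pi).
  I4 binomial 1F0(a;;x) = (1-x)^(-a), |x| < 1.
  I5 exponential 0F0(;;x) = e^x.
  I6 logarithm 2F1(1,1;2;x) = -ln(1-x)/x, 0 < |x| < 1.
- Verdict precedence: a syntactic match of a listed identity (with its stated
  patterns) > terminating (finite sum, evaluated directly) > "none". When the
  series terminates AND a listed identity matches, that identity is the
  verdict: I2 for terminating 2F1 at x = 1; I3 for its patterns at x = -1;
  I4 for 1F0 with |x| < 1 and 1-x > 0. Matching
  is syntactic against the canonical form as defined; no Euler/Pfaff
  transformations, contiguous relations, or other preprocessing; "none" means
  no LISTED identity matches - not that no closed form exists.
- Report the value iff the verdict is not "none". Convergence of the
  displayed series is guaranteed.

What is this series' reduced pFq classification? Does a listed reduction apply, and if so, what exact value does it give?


Key step: t_0 = 1/11 here, and roots of the ratio polynomials (prefactor 1/11) are the negated parameters.
Adjacent-term ratio: r(k) = (-1) * (k-11/2) (k+5) / [(k+23/2) (k+1)] - rational in k, leading ratio (-1); with t_0 = 1/11, classification follows.

Classification (C = 1/11): 2F1 with upper {-11/2, 5}, lower {23/2}, argument x = -1. Verdict: Kummer (I3) fires (x = -1; c = 23/2 equals 1+a-b for upper {-11/2, 5}: listed pattern). Sum: (3968055/16777216) * pi.


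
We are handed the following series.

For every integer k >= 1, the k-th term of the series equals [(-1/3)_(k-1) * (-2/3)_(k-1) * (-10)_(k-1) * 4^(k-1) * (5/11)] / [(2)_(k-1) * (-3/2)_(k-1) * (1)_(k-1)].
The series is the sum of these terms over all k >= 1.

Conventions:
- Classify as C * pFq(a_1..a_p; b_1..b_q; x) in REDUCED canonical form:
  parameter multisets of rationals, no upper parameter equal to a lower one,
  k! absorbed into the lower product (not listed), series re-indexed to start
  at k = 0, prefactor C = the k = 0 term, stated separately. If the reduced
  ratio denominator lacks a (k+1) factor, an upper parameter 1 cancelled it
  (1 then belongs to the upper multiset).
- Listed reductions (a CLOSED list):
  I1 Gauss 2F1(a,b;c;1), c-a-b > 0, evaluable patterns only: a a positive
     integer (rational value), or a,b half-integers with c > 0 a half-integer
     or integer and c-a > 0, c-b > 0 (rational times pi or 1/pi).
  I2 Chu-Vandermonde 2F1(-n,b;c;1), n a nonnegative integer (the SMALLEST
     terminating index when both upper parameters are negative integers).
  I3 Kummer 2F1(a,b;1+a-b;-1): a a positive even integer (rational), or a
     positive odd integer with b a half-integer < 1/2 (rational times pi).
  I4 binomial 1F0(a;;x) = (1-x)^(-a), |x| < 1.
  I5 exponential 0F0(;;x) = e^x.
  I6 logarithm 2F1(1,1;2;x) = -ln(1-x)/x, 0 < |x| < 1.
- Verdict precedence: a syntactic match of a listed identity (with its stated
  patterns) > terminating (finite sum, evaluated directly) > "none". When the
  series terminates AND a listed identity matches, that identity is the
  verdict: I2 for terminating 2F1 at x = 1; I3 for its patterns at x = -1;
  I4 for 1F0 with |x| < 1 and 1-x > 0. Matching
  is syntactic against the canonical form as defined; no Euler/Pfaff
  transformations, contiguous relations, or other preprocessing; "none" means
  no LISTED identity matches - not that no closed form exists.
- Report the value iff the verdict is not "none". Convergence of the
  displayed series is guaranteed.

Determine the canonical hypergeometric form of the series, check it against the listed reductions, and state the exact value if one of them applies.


Prefactor 5/11, argument 4: 3F2 with upper {-10, -2/3, -1/3} over lower {-3/2, 2}. Verdict: terminating at k = 10: the factor (-10)_k kills every later term; summing the 11 survivors is exact. Exact value: 50419575896778095/754934151013713.

First insight: t_0 being 5/11, (1)_k (C = 5/11, x = 4) is k! itself.
Consecutive-term ratio: r(k) = 4 * (k-10) (k-2/3) (k-1/3) / [(k-3/2) (k+2) (k+1)] - rational in k. x = 4; t_0 = 5/11; negate the roots.


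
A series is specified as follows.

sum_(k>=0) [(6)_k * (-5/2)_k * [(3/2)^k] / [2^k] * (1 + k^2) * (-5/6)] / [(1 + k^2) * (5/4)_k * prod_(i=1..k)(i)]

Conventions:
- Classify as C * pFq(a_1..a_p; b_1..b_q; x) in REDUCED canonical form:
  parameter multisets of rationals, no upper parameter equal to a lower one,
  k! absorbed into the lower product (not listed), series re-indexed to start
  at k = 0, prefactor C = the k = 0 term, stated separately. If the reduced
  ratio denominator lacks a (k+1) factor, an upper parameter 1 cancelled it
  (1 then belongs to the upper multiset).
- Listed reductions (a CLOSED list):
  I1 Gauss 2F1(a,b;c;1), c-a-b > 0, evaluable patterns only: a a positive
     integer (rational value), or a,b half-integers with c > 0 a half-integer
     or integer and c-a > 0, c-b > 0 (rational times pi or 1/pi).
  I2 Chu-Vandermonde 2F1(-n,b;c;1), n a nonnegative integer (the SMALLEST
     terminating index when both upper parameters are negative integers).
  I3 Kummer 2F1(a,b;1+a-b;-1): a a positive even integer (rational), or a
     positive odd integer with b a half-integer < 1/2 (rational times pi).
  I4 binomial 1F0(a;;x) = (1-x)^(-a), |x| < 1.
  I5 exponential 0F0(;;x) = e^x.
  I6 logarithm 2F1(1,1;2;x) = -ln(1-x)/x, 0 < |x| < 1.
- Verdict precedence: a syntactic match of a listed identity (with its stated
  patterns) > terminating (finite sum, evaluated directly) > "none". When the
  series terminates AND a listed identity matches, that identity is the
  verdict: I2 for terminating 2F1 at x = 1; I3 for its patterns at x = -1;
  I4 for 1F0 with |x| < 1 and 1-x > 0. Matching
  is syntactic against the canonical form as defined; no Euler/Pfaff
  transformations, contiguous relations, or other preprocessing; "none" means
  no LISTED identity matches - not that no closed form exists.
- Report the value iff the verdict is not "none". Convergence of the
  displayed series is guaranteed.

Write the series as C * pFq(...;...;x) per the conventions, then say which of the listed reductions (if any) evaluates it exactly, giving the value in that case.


The tell: with t_0 = -5/6, striking the common factor k^2 + 1 reduces the term (prefactor -5/6).
Step ratio: r(k) = (3/4) * (k-5/2) (k+6) / [(k+5/4) (k+1)] - poly over poly, x = (3/4) from leading terms; C = -5/6 at k = 0.

Canonical form: C = -5/6 times 2F1 with upper {-5/2, 6}, lower {5/4}, x = 3/4. Verdict: no listed reduction: x = 3/4 and upper {-5/2, 6} fail every I1-I6 pattern.


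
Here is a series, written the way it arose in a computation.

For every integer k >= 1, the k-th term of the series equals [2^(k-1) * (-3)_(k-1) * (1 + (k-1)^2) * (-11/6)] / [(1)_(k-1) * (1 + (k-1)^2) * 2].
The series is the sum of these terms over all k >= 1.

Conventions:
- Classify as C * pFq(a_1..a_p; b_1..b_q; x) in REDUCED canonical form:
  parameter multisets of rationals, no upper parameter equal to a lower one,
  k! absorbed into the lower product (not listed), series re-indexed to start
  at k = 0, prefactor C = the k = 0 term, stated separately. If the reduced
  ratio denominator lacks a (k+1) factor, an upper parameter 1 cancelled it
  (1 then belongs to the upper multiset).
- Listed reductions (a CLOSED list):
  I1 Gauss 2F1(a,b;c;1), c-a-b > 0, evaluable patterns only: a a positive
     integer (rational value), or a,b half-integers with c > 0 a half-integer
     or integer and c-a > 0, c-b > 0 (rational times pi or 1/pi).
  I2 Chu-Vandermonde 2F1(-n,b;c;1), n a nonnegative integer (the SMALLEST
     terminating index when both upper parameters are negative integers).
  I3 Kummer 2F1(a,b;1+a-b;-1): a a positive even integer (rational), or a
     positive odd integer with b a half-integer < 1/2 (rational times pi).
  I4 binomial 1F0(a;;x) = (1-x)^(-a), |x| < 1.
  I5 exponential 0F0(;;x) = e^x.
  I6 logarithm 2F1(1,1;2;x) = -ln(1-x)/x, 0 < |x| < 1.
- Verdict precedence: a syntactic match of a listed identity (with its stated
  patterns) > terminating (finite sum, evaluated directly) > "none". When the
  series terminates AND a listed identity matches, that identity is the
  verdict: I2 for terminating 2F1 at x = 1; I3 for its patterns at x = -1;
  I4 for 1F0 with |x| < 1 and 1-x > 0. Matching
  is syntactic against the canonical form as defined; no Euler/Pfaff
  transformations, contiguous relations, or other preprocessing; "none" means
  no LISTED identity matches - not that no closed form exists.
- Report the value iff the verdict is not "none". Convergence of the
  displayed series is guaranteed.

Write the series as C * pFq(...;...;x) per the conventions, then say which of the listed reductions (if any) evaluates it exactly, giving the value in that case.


Prefactor -11/12, argument 2: 1F0 with upper {-3} over lower {-}. Verdict: terminating - no listed pattern fits, but -3 in the upper list cuts the series at k = 3; direct evaluation. Its exact value is 11/12.

First insight: with t_0 = -11/12, (1)_k (prefactor -11/12) is k! itself.
Step ratio: r(k) = 2 * (k-3) / [(k+1)] - rational in k. x = 2; t_0 = -11/12; negate the roots.


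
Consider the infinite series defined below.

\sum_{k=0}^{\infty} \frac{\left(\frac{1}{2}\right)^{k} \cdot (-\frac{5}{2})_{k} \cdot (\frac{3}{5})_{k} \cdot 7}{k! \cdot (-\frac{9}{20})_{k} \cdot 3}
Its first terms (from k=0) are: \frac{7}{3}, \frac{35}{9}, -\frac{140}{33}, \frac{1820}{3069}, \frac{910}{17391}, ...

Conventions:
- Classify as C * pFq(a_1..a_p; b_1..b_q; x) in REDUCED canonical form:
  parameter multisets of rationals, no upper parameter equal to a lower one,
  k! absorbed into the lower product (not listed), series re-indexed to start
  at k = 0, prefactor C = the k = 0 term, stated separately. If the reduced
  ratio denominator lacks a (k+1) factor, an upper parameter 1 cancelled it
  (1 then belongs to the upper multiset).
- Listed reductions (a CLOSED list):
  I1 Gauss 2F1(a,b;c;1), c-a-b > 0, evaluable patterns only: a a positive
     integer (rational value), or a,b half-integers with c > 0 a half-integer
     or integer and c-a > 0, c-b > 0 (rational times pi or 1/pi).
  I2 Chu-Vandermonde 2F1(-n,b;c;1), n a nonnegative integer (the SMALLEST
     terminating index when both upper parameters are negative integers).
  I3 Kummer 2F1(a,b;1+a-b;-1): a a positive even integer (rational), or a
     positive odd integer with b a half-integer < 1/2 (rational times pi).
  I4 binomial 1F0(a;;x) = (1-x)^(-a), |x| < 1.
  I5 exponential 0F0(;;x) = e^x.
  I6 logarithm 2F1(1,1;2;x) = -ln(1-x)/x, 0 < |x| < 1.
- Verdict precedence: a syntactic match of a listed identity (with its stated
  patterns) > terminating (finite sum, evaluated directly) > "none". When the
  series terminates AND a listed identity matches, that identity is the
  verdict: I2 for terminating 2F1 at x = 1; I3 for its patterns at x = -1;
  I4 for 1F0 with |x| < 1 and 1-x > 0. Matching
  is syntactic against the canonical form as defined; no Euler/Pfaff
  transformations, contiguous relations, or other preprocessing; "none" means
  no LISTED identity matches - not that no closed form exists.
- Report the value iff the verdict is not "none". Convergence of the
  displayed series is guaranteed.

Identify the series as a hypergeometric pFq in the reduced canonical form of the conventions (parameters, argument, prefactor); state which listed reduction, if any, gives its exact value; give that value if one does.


Reduced: x = \frac{1}{2}, 2F1, upper = {-\frac{5}{2}, \frac{3}{5}}, lower = {-\frac{9}{20}}, C = \frac{7}{3}. Verdict: none (x = \frac{1}{2}): each listed identity misses the multisets {-\frac{5}{2}, \frac{3}{5}} ; {-\frac{9}{20}}.

Key observation: x = \frac{1}{2} and the constant factors (prefactor 7/3) combine into one prefactor.
Step ratio: r(k) = \frac{1}{2} * (k-\frac{5}{2}) (k+\frac{3}{5}) / [(k-\frac{9}{20}) (k+1)] ; factor over Q: parameters, x = \frac{1}{2}, and C = \frac{7}{3}.


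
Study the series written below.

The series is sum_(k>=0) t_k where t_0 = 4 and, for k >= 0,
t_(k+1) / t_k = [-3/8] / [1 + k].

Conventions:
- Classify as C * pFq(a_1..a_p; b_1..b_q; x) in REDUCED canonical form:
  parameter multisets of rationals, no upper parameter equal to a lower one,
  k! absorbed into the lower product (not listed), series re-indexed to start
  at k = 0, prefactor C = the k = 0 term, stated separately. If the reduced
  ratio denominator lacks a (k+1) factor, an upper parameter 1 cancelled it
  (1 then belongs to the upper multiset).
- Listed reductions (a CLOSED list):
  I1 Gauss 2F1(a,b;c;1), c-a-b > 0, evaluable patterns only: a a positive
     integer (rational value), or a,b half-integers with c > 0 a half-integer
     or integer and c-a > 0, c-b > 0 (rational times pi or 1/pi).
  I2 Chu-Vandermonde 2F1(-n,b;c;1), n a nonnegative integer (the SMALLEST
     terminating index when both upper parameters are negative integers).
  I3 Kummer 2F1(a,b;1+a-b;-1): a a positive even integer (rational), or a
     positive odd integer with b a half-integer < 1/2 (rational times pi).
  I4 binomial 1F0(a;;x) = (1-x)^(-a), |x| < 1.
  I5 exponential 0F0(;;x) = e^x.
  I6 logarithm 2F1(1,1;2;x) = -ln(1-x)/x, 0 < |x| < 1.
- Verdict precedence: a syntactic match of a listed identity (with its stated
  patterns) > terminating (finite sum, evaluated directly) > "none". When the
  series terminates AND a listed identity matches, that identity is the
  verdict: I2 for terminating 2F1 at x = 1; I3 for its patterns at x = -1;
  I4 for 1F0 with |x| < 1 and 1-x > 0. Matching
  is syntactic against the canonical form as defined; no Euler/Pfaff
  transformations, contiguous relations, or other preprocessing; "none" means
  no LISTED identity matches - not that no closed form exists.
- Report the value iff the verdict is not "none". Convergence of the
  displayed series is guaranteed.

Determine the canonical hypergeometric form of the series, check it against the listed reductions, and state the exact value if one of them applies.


With C = 4: the canonical form is 0F0(-; -; -3/8). Verdict (x = -3/8): the I5 exponential reduction applies (the 0F0 exponential series at x = -3/8). Sum: 4 * e^(-3/8).

Key step: from the first term 4: roots of the ratio polynomials (prefactor 4) are the negated parameters.
Adjacent-term ratio: r(k) = (-3/8) * 1 / [(k+1)] - rational in k. x = (-3/8); t_0 = 4; negate the roots.


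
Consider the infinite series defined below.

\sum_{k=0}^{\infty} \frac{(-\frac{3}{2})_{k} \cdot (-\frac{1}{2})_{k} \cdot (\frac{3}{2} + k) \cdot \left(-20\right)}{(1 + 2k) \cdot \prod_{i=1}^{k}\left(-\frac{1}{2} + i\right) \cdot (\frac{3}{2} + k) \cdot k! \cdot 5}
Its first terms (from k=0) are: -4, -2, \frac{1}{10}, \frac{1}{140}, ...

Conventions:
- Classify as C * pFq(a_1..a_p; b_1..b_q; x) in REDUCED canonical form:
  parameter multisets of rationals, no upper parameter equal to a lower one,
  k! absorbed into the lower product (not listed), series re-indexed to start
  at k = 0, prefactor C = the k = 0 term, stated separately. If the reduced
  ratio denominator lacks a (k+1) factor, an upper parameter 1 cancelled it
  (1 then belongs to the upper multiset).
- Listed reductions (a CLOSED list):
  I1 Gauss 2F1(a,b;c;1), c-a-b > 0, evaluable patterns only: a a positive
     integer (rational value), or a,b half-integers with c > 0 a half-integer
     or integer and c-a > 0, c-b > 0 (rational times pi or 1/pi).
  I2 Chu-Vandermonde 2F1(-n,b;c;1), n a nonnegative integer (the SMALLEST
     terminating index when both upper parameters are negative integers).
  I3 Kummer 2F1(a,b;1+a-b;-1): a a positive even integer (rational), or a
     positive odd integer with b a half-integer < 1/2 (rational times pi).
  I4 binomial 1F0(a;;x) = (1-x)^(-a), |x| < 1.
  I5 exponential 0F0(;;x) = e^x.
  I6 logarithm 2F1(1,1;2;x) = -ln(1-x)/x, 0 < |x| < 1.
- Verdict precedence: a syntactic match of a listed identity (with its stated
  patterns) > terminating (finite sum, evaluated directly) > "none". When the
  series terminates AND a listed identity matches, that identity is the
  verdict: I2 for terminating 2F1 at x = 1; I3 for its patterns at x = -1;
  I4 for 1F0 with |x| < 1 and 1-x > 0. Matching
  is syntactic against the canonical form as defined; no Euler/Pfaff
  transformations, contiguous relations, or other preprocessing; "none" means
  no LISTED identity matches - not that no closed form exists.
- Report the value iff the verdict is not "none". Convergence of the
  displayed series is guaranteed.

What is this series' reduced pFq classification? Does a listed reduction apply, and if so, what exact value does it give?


First insight: t_0 being -4, the lower (2k+1) factor (prefactor -4) shifts a half-integer Pochhammer.
Consecutive-term ratio: r(k) = 1 * (k-\frac{3}{2}) (k-\frac{1}{2}) / [(k+\frac{3}{2}) (k+1)] - poly over poly, x = 1 from leading terms; C = -4 at k = 0.

This is -4 * 2F1(-\frac{3}{2}, -\frac{1}{2}; \frac{3}{2}; 1) in reduced canonical form. Verdict at x = 1: Gauss's theorem I1 (half-integer case) matches (x = 1; upper {-\frac{3}{2}, -\frac{1}{2}} half-integers, c = \frac{3}{2} in the evaluable pattern). Value: \left(-\frac{15}{8}\right) \cdot \pi.


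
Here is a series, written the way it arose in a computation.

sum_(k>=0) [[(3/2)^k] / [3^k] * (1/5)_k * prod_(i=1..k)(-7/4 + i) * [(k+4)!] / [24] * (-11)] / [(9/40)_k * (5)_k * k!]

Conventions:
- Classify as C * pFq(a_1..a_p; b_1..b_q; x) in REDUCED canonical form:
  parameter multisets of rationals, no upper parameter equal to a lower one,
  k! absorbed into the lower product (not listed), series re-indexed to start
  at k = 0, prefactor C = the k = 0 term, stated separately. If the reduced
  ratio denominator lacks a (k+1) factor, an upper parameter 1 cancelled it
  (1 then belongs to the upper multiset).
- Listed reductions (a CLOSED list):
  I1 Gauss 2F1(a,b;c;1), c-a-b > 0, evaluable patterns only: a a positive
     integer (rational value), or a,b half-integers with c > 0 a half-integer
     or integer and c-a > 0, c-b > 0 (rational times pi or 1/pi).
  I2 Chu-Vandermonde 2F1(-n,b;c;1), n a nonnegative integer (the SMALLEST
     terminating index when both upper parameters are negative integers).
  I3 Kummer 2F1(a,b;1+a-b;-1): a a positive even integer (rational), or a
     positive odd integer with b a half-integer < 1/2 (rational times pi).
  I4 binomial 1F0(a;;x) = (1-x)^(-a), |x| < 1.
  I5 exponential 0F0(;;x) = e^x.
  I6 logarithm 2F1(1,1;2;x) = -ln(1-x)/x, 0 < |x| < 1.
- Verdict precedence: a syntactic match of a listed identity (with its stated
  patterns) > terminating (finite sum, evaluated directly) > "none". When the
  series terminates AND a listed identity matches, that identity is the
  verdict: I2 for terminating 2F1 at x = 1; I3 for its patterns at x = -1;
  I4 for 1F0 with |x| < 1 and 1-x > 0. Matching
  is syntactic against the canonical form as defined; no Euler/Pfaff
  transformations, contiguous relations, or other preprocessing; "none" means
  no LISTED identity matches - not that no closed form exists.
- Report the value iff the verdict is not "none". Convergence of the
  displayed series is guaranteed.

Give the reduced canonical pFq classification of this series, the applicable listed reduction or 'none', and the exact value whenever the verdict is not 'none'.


Prefactor -11, argument 1/2: 2F1 with upper {-3/4, 1/5} over lower {9/40}. Verdict: none. No listed pattern accepts 2F1(-3/4, 1/5; 9/40; 1/2).

Key step: t_0 being -11, the parameter 5 appears in both the upper and lower lists and cancels.
Term ratio: r(k) = (1/2) * (k-3/4) (k+1/5) / [(k+9/40) (k+1)] - rational; roots negated = parameters, x = (1/2), C = -11.


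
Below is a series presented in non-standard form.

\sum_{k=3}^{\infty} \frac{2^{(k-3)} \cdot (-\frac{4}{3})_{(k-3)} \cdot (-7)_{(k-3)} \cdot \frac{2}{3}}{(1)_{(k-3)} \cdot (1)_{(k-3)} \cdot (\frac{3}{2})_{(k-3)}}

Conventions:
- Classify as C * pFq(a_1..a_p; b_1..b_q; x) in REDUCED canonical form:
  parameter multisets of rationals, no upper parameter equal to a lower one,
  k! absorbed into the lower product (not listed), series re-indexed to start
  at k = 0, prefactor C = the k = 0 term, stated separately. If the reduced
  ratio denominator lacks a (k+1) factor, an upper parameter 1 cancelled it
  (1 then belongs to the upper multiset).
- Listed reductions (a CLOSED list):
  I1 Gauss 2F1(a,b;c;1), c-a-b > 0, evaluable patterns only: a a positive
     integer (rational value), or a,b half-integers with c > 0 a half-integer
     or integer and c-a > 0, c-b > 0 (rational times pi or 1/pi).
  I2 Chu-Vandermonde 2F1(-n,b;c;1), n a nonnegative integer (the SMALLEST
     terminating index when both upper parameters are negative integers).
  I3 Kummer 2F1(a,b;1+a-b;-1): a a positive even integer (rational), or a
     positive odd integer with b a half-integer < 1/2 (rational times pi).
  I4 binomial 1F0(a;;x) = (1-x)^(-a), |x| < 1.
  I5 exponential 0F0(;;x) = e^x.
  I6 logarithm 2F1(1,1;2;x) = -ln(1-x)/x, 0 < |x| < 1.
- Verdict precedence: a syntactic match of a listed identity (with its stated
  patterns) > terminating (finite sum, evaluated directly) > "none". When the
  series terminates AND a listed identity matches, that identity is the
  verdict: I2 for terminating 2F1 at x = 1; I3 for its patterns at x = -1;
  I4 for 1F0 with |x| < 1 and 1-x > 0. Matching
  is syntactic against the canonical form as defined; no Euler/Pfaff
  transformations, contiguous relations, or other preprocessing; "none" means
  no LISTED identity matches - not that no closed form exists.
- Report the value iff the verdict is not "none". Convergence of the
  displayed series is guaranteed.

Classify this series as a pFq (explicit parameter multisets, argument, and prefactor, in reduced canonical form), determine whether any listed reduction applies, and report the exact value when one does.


The series (x = 2) is 2F2: upper {-7, -\frac{4}{3}}, lower {1, \frac{3}{2}}, prefactor \frac{2}{3}. Verdict: terminating - the sum ends at index 7 because -7 is a negative integer; exact evaluation follows. Value: \frac{1399819110406}{119693799225}.

First insight: x = 2 and (1)_k (C = 2/3, x = 2) is k! itself.
Step ratio: r(k) = 2 * (k-7) (k-\frac{4}{3}) / [(k+1) (k+\frac{3}{2}) (k+1)] - rational in k. x = 2; t_0 = \frac{2}{3}; negate the roots.


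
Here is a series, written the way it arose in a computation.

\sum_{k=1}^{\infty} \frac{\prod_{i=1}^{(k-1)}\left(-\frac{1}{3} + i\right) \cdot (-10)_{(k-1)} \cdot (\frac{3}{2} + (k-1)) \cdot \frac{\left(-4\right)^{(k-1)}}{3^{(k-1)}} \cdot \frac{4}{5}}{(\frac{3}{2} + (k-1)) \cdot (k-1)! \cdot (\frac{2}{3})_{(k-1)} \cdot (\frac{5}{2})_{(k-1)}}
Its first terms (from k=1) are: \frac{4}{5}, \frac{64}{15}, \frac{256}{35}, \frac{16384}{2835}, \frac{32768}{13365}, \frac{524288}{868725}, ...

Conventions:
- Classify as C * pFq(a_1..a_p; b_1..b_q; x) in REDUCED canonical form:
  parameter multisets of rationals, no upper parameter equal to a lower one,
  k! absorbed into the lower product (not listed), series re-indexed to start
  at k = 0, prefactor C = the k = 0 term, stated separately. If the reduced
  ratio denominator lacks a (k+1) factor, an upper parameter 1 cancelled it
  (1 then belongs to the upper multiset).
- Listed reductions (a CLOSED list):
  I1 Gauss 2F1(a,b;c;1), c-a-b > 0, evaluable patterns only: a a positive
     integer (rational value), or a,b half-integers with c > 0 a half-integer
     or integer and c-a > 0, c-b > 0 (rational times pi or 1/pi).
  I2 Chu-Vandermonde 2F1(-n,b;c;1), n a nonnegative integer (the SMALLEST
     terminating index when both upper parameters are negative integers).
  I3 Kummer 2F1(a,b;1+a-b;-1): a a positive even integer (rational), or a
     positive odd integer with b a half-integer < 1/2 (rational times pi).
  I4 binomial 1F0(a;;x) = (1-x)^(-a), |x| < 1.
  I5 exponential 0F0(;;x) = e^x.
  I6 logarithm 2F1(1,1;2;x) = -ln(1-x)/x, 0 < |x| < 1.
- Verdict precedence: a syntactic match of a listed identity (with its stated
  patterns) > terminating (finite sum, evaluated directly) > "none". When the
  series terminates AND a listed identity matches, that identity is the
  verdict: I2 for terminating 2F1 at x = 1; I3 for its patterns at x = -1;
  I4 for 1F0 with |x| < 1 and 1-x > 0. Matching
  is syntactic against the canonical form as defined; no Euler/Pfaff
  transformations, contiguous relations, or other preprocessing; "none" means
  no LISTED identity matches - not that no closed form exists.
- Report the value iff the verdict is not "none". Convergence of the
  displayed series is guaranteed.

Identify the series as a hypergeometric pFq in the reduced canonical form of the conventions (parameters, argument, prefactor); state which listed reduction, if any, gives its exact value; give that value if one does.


First insight: from the first term \frac{4}{5}: the factor k + 3/2 cancels (top and bottom), leaving prefactor 4/5.
Consecutive-term ratio: r(k) = -\frac{4}{3} * (k-10) / [(k+\frac{5}{2}) (k+1)] ; factor over Q: parameters, x = -\frac{4}{3}, and C = \frac{4}{5}.

At argument -\frac{4}{3}: a 1F1 with upper {-10}, lower {\frac{5}{2}}, scaled by C = \frac{4}{5}. Verdict: terminating. With -10 upstairs the series is a 11-term polynomial sum; evaluated term by term. Sum: \frac{51024316975244572}{2394014092729875}.


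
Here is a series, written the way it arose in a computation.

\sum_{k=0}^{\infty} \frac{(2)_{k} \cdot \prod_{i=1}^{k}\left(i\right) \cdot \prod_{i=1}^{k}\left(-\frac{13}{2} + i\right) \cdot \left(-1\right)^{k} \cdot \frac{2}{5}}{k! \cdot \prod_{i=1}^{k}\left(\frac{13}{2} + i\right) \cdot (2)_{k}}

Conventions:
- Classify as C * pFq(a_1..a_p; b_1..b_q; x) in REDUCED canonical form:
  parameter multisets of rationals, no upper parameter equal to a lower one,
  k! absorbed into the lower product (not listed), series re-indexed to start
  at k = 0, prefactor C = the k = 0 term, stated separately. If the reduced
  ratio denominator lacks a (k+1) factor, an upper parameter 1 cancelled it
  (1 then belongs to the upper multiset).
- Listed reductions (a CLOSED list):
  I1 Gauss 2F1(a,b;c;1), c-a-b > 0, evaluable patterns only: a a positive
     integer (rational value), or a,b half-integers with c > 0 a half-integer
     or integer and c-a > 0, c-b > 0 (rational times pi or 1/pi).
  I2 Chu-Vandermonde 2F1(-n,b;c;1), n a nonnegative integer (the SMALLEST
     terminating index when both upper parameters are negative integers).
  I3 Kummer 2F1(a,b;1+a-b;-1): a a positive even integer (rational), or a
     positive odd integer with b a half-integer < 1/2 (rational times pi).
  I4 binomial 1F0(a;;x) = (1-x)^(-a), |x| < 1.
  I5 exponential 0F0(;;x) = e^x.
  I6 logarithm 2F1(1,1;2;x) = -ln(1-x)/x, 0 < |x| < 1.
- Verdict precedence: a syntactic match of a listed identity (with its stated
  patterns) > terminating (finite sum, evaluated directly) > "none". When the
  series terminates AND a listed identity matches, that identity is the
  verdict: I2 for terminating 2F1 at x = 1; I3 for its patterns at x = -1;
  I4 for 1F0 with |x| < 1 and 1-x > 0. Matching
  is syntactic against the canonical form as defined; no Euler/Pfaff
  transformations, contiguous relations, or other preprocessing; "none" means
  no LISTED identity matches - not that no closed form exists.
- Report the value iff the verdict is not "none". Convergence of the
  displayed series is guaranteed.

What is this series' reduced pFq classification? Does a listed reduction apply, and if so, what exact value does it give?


Classification (C = \frac{2}{5}): 2F1 with upper {-\frac{11}{2}, 1}, lower {\frac{15}{2}}, argument x = -1. Verdict at x = -1: Kummer (I3) matches (x = -1; c = \frac{15}{2} equals 1+a-b for upper {-\frac{11}{2}, 1}: listed pattern). Sum: \frac{3003}{10240} \cdot \pi.

The tell: t_0 = \frac{2}{5} here, and the parameter 2 appears in both the upper and lower lists and cancels.
Term ratio: r(k) = -1 * (k-\frac{11}{2}) (k+1) / [(k+\frac{15}{2}) (k+1)] - rational in k. x = -1; t_0 = \frac{2}{5}; negate the roots.
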